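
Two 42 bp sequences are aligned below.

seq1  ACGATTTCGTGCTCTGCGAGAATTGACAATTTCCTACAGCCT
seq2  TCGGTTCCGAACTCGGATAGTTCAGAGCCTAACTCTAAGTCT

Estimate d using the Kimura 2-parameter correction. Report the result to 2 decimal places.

Of 42 sites, 7 differences are transitions and 15 are transversions, so P = 7/42 ≈ 0.166667 and Q = 15/42 ≈ 0.357143.
Under the Kimura two-parameter model, d = −½ ln(1 − 2P − Q) − ¼ ln(1 − 2Q).
1 − 2P − Q = 0.309523, giving −½ ln(0.309523) = 0.586361.
1 − 2Q = 0.285714, giving −¼ ln(0.285714) = 0.313191.
d = 0.586361 + 0.313191 = 0.899552.

0.90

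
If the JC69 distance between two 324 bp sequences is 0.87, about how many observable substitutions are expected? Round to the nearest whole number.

Invert JC69: p = (3/4)(1 − e^(−4d/3)) = 0.75 × (1 − e^(-1.16)) = 0.75 × (1 − 0.313486) = 0.514886.
Expected differing sites = pL ≈ 0.514886 × 324 = 166.823064 ≈ 167.

167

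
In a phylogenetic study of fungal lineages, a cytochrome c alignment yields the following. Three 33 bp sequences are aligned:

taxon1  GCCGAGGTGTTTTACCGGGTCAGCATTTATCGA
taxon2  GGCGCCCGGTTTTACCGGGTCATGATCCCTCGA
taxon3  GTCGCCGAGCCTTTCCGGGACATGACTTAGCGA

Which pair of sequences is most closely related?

taxon1 and taxon2

taxon1–taxon2: 10/33 differ, p = 0.303, d = 0.388.
taxon1–taxon3: 12/33 differ, p = 0.364, d = 0.497.
taxon2–taxon3: 12/33 differ, p = 0.364, d = 0.497.
The smallest distance is between taxon1 and taxon2.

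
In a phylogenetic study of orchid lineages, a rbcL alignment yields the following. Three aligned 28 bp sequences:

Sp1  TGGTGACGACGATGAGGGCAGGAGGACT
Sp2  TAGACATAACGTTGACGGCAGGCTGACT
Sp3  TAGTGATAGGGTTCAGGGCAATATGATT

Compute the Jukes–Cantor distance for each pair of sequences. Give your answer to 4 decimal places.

d(Sp1,Sp2) = 0.4197, d(Sp1,Sp3) = 0.5565, d(Sp2,Sp3) = 0.4850

Sp1–Sp2: 9/28 sites differ → p ≈ 0.321429, d = −0.75 ln(1 − 0.428572) = 0.419713 ≈ 0.4197.
Sp1–Sp3: 11/28 sites differ → p ≈ 0.392857, d = −0.75 ln(1 − 0.523809) = 0.556452 ≈ 0.5565.
Sp2–Sp3: 10/28 sites differ → p ≈ 0.357143, d = −0.75 ln(1 − 0.476191) = 0.484971 ≈ 0.4850.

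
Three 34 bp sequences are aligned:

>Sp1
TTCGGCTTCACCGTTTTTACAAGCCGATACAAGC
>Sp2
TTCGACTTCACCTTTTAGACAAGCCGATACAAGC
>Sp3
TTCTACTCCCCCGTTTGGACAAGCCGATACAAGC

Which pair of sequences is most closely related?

Sp1 and Sp2

Sp1–Sp2: 4/34 differ, p = 0.118, d = 0.128.
Sp1–Sp3: 6/34 differ, p = 0.176, d = 0.201.
Sp2–Sp3: 5/34 differ, p = 0.147, d = 0.164.
The smallest distance is between Sp1 and Sp2.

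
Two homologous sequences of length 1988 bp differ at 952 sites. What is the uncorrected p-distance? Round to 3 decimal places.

0.479

p = 952/1988 = 0.478873… ≈ 0.479 (to 3 d.p.).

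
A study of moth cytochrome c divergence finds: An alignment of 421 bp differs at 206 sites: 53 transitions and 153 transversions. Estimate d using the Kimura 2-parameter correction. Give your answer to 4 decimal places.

P = 53/421 ≈ 0.125891 and Q = 153/421 ≈ 0.36342.
Under the Kimura two-parameter model, d = −½ ln(1 − 2P − Q) − ¼ ln(1 − 2Q).
1 − 2P − Q = 0.384798, giving −½ ln(0.384798) = 0.477518.
1 − 2Q = 0.27316, giving −¼ ln(0.27316) = 0.324424.
d = 0.477518 + 0.324424 = 0.801942.

0.8019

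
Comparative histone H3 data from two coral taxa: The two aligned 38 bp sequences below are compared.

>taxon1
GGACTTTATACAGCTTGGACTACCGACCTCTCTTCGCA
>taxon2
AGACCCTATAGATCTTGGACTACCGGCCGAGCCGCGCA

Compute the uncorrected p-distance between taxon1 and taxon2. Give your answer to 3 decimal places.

The sequences differ at 11 of 38 positions.
p = 11/38 = 0.289473… ≈ 0.289 (to 3 d.p.).

0.289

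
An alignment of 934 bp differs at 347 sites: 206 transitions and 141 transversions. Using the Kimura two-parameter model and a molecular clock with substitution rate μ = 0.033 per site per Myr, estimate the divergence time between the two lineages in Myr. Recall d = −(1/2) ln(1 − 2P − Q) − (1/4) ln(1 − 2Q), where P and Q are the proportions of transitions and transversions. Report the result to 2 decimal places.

P = 206/934 ≈ 0.220557 and Q = 141/934 ≈ 0.150964.
Under the Kimura two-parameter model, d = −½ ln(1 − 2P − Q) − ¼ ln(1 − 2Q).
1 − 2P − Q = 0.407922, giving −½ ln(0.407922) = 0.448340.
1 − 2Q = 0.698072, giving −¼ ln(0.698072) = 0.089858.
d = 0.448340 + 0.089858 = 0.538198.
Under a molecular clock d = 2μt, so t = d/(2μ) = 0.538198 / (2 × 0.033) = 8.15 Myr.

8.15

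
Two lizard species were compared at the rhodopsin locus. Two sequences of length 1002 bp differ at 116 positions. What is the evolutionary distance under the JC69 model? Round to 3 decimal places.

p = 116/1002 ≈ 0.115768.
d = −(3/4) ln(1 − 4p/3) = −0.75 ln(1 − 0.154357) = −0.75 ln(0.845643)
  = −0.75 × (-0.167658) = 0.125744 substitutions/site.

0.126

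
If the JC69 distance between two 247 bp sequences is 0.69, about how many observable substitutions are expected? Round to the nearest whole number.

111

Invert JC69: p = (3/4)(1 − e^(−4d/3)) = 0.75 × (1 − e^(-0.92)) = 0.75 × (1 − 0.398519) = 0.451111.
Expected differing sites = pL ≈ 0.451111 × 247 = 111.424417 ≈ 111.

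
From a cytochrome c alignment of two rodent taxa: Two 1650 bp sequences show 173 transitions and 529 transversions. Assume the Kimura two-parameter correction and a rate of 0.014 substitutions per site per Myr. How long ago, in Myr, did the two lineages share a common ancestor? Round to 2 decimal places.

22.65

P = 173/1650 ≈ 0.104848 and Q = 529/1650 ≈ 0.320606.
Under the Kimura two-parameter model, d = −½ ln(1 − 2P − Q) − ¼ ln(1 − 2Q).
1 − 2P − Q = 0.469698, giving −½ ln(0.469698) = 0.377833.
1 − 2Q = 0.358788, giving −¼ ln(0.358788) = 0.256256.
d = 0.377833 + 0.256256 = 0.634089.
Under a molecular clock d = 2μt, so t = d/(2μ) = 0.634089 / (2 × 0.014) = 22.65 Myr.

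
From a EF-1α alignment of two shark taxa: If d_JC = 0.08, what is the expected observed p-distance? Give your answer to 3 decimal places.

0.076

p = (3/4)(1 − e^(−4d/3)) = 0.75 × (1 − e^(-0.106667)) = 0.75 × (1 − 0.898825) = 0.075881.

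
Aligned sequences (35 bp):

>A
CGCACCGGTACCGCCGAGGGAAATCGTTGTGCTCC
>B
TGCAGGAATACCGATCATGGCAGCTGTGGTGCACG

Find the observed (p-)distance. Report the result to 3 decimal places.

The sequences differ at 16 of 35 positions.
p = 16/35 = 0.457142… ≈ 0.457 (to 3 d.p.).

0.457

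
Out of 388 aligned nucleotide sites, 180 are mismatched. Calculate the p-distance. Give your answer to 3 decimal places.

p = 180/388 = 0.463917… ≈ 0.464 (to 3 d.p.).

0.464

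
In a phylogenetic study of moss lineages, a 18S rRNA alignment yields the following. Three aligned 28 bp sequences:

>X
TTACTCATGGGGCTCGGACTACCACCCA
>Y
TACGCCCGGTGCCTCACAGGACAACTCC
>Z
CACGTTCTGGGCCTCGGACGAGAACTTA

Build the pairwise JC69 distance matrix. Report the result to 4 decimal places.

X–Y: 15/28 sites differ → p ≈ 0.535714, d = −0.75 ln(1 − 0.714285) = 0.939570 ≈ 0.9396.
X–Z: 12/28 sites differ → p ≈ 0.428571, d = −0.75 ln(1 − 0.571428) = 0.635472 ≈ 0.6355.
Y–Z: 11/28 sites differ → p ≈ 0.392857, d = −0.75 ln(1 − 0.523809) = 0.556452 ≈ 0.5565.

d(X,Y) = 0.9396, d(X,Z) = 0.6355, d(Y,Z) = 0.5565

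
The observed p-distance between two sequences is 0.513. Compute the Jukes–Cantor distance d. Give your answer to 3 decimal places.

0.864

d = −(3/4) ln(1 − 4p/3) = −0.75 ln(1 − 0.684) = −0.75 ln(0.316)
  = −0.75 × (-1.152013) = 0.864010 substitutions/site.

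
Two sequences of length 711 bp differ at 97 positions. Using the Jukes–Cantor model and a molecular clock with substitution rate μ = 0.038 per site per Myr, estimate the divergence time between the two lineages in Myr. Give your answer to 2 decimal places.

p = 97/711 ≈ 0.136428.
d = −(3/4) ln(1 − 4p/3) = −0.75 ln(1 − 0.181904) = −0.75 ln(0.818096)
  = −0.75 × (-0.200776) = 0.150582 substitutions/site.
Under a molecular clock d = 2μt, so t = d/(2μ) = 0.150582 / (2 × 0.038) = 1.98 Myr.

1.98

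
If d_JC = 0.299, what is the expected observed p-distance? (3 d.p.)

0.247

p = (3/4)(1 − e^(−4d/3)) = 0.75 × (1 − e^(-0.398667)) = 0.75 × (1 − 0.671214) = 0.246590.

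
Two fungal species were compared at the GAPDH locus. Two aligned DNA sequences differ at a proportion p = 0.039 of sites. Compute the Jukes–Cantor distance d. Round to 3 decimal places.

0.040

d = −(3/4) ln(1 − 4p/3) = −0.75 ln(1 − 0.052) = −0.75 ln(0.948)
  = −0.75 × (-0.053401) = 0.040051 substitutions/site.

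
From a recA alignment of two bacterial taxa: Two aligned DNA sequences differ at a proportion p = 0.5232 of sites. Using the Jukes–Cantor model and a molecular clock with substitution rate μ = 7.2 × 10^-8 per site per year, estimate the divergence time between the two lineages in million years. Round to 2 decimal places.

6.23

d = −(3/4) ln(1 − 4p/3) = −0.75 ln(1 − 0.6976) = −0.75 ln(0.3024)
  = −0.75 × (-1.196005) = 0.897004 substitutions/site.
Under a molecular clock d = 2μt, so t = d/(2μ) = 0.897004 / (2 × 7.2 × 10^-8) = 6.23 million years.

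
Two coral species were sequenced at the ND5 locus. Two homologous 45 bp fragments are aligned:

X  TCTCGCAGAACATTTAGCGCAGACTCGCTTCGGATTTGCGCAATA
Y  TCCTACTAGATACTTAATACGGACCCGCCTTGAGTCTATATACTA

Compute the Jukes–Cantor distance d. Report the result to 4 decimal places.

0.8581

The sequences differ at 23 of 45 sites, so p = 23/45 ≈ 0.511111.
d = −(3/4) ln(1 − 4p/3) = −0.75 ln(1 − 0.681481) = −0.75 ln(0.318519)
  = −0.75 × (-1.144073) = 0.858055 substitutions/site.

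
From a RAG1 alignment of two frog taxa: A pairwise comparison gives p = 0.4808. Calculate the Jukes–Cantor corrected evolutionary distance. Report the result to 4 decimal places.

0.7685

d = −(3/4) ln(1 − 4p/3) = −0.75 ln(1 − 0.641067) = −0.75 ln(0.358933)
  = −0.75 × (-1.024620) = 0.768465 substitutions/site.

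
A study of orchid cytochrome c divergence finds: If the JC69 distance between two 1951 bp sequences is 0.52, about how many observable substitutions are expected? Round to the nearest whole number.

732

Invert JC69: p = (3/4)(1 − e^(−4d/3)) = 0.75 × (1 − e^(-0.693333)) = 0.75 × (1 − 0.499907) = 0.375070.
Expected differing sites = pL ≈ 0.375070 × 1951 = 731.76157 ≈ 732.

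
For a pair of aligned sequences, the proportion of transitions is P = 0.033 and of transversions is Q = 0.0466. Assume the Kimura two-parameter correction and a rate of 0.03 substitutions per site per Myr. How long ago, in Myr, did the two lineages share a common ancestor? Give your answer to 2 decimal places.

1.40

Under the Kimura two-parameter model, d = −½ ln(1 − 2P − Q) − ¼ ln(1 − 2Q).
1 − 2P − Q = 0.8874, giving −½ ln(0.8874) = 0.059730.
1 − 2Q = 0.9068, giving −¼ ln(0.9068) = 0.024458.
d = 0.059730 + 0.024458 = 0.084188.
Under a molecular clock d = 2μt, so t = d/(2μ) = 0.084188 / (2 × 0.03) = 1.40 Myr.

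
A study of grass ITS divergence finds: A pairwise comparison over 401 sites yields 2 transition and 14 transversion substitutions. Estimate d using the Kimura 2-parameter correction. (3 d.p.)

0.041

P = 2/401 ≈ 0.004988 and Q = 14/401 ≈ 0.034913.
Under the Kimura two-parameter model, d = −½ ln(1 − 2P − Q) − ¼ ln(1 − 2Q).
1 − 2P − Q = 0.955111, giving −½ ln(0.955111) = 0.022964.
1 − 2Q = 0.930174, giving −¼ ln(0.930174) = 0.018096.
d = 0.022964 + 0.018096 = 0.041060.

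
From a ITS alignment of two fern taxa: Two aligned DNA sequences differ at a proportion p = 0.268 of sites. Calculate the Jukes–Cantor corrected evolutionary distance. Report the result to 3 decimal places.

0.332

d = −(3/4) ln(1 − 4p/3) = −0.75 ln(1 − 0.357333) = −0.75 ln(0.642667)
  = −0.75 × (-0.442129) = 0.331597 substitutions/site.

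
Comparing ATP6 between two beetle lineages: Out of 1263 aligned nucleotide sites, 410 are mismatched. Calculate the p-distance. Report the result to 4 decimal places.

0.3246

p = 410/1263 = 0.324623… ≈ 0.3246 (to 4 d.p.).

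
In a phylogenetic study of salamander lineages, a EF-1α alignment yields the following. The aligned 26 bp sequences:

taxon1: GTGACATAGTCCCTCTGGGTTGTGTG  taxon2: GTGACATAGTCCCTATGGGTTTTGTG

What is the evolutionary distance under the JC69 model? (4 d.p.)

0.0812

The sequences differ at 2 of 26 sites (15, 22), so p = 2/26 ≈ 0.076923.
d = −(3/4) ln(1 − 4p/3) = −0.75 ln(1 − 0.102564) = −0.75 ln(0.897436)
  = −0.75 × (-0.108213) = 0.081160 substitutions/site.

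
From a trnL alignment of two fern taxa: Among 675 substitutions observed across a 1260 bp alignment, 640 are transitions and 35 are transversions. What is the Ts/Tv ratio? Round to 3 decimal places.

R = 640/35 = 18.285714… ≈ 18.286 (to 3 d.p.).

18.286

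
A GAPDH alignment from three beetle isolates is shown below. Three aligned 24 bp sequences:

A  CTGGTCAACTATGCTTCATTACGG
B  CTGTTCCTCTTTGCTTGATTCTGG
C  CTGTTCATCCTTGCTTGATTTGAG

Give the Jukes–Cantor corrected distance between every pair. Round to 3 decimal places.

A–B: 7/24 sites differ → p ≈ 0.291667, d = −0.75 ln(1 − 0.388889) = 0.369358 ≈ 0.369.
A–C: 8/24 sites differ → p ≈ 0.333333, d = −0.75 ln(1 − 0.444444) = 0.440839 ≈ 0.441.
B–C: 5/24 sites differ → p ≈ 0.208333, d = −0.75 ln(1 − 0.277777) = 0.244066 ≈ 0.244.

d(A,B) = 0.369, d(A,C) = 0.441, d(B,C) = 0.244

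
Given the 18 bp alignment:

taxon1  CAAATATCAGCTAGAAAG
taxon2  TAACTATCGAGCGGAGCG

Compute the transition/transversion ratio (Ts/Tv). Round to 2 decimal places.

2.00

Transitions are A↔G and C↔T; transversions are all other mismatches.
Transitions: 6. Transversions: 3.
R = 6/3 = 2.00.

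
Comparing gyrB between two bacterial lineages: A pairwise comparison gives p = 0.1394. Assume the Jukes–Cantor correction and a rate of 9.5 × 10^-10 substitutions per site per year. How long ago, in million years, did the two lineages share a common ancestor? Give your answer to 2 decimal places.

d = −(3/4) ln(1 − 4p/3) = −0.75 ln(1 − 0.185867) = −0.75 ln(0.814133)
  = −0.75 × (-0.205632) = 0.154224 substitutions/site.
Under a molecular clock d = 2μt, so t = d/(2μ) = 0.154224 / (2 × 9.5 × 10^-10) = 81.17 million years.

81.17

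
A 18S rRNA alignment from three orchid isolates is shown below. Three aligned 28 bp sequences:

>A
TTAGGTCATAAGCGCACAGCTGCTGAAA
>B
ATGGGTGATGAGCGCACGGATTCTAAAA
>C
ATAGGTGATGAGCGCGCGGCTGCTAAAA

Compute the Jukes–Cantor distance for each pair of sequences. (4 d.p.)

d(A,B) = 0.3597, d(A,C) = 0.2524, d(B,C) = 0.1585

A–B: 8/28 sites differ → p ≈ 0.285714, d = −0.75 ln(1 − 0.380952) = 0.359679 ≈ 0.3597.
A–C: 6/28 sites differ → p ≈ 0.214286, d = −0.75 ln(1 − 0.285715) = 0.252355 ≈ 0.2524.
B–C: 4/28 sites differ → p ≈ 0.142857, d = −0.75 ln(1 − 0.190476) = 0.158482 ≈ 0.1585.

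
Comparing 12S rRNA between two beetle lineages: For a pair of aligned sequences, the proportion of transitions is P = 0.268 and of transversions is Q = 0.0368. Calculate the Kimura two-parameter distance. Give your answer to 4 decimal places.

0.4444

Under the Kimura two-parameter model, d = −½ ln(1 − 2P − Q) − ¼ ln(1 − 2Q).
1 − 2P − Q = 0.4272, giving −½ ln(0.4272) = 0.425251.
1 − 2Q = 0.9264, giving −¼ ln(0.9264) = 0.019112.
d = 0.425251 + 0.019112 = 0.444363.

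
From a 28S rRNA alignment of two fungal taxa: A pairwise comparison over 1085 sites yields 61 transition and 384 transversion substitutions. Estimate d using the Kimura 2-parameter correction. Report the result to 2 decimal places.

0.62

P = 61/1085 ≈ 0.056221 and Q = 384/1085 ≈ 0.353917.
Under the Kimura two-parameter model, d = −½ ln(1 − 2P − Q) − ¼ ln(1 − 2Q).
1 − 2P − Q = 0.533641, giving −½ ln(0.533641) = 0.314016.
1 − 2Q = 0.292166, giving −¼ ln(0.292166) = 0.307608.
d = 0.314016 + 0.307608 = 0.621624.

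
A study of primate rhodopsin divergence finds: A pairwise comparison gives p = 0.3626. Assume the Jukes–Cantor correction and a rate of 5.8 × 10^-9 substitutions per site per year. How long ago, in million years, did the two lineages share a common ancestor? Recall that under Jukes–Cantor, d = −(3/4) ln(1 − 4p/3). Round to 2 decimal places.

d = −(3/4) ln(1 − 4p/3) = −0.75 ln(1 − 0.483467) = −0.75 ln(0.516533)
  = −0.75 × (-0.660616) = 0.495462 substitutions/site.
Under a molecular clock d = 2μt, so t = d/(2μ) = 0.495462 / (2 × 5.8 × 10^-9) = 42.71 million years.

42.71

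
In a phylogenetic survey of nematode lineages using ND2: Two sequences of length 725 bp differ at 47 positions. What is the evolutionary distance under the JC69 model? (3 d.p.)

p = 47/725 ≈ 0.064828.
d = −(3/4) ln(1 − 4p/3) = −0.75 ln(1 − 0.086437) = −0.75 ln(0.913563)
  = −0.75 × (-0.090403) = 0.067802 substitutions/site.

0.068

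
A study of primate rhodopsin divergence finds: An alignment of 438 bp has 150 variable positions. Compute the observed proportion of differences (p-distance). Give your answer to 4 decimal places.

0.3425

p = 150/438 = 0.342465… ≈ 0.3425 (to 4 d.p.).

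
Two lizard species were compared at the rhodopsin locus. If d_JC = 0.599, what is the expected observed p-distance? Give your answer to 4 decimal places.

p = (3/4)(1 − e^(−4d/3)) = 0.75 × (1 − e^(-0.798667)) = 0.75 × (1 − 0.449928) = 0.412554.

0.4126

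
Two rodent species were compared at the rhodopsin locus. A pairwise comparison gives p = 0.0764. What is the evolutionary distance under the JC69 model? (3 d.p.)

d = −(3/4) ln(1 − 4p/3) = −0.75 ln(1 − 0.101867) = −0.75 ln(0.898133)
  = −0.75 × (-0.107437) = 0.080578 substitutions/site.

0.081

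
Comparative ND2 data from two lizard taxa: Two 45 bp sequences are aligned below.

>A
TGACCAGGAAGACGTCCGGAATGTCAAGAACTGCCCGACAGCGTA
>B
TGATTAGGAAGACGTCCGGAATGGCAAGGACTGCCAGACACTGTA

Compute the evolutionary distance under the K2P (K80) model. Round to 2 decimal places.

0.18

Of 45 sites, 4 differences are transitions and 3 are transversions, so P = 4/45 ≈ 0.088889 and Q = 3/45 ≈ 0.066667.
Under the Kimura two-parameter model, d = −½ ln(1 − 2P − Q) − ¼ ln(1 − 2Q).
1 − 2P − Q = 0.755555, giving −½ ln(0.755555) = 0.140151.
1 − 2Q = 0.866666, giving −¼ ln(0.866666) = 0.035775.
d = 0.140151 + 0.035775 = 0.175926.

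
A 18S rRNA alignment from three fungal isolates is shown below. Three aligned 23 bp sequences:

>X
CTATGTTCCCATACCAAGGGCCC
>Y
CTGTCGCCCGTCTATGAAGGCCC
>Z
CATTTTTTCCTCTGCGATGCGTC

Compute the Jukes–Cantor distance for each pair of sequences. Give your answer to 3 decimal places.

X–Y: 12/23 sites differ → p ≈ 0.521739, d = −0.75 ln(1 − 0.695652) = 0.892188 ≈ 0.892.
X–Z: 13/23 sites differ → p ≈ 0.565217, d = −0.75 ln(1 − 0.753623) = 1.050669 ≈ 1.051.
Y–Z: 13/23 sites differ → p ≈ 0.565217, d = −0.75 ln(1 − 0.753623) = 1.050669 ≈ 1.051.

d(X,Y) = 0.892, d(X,Z) = 1.051, d(Y,Z) = 1.051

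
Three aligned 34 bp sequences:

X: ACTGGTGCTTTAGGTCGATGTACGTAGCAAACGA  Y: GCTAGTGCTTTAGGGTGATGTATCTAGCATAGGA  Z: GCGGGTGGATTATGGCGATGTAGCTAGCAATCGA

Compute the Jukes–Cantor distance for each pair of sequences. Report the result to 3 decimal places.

X–Y: 8/34 sites differ → p ≈ 0.235294, d = −0.75 ln(1 − 0.313725) = 0.282358 ≈ 0.282.
X–Z: 9/34 sites differ → p ≈ 0.264706, d = −0.75 ln(1 − 0.352941) = 0.326488 ≈ 0.326.
Y–Z: 10/34 sites differ → p ≈ 0.294118, d = −0.75 ln(1 − 0.392157) = 0.373379 ≈ 0.373.

d(X,Y) = 0.282, d(X,Z) = 0.326, d(Y,Z) = 0.373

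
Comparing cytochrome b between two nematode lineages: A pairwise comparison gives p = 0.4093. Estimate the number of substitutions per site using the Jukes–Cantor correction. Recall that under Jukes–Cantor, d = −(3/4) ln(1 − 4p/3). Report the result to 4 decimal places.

d = −(3/4) ln(1 − 4p/3) = −0.75 ln(1 − 0.545733) = −0.75 ln(0.454267)
  = −0.75 × (-0.789070) = 0.591803 substitutions/site.

0.5918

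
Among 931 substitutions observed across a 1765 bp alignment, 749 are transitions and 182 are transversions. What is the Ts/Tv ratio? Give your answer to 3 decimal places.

4.115

R = 749/182 = 4.115384… ≈ 4.115 (to 3 d.p.).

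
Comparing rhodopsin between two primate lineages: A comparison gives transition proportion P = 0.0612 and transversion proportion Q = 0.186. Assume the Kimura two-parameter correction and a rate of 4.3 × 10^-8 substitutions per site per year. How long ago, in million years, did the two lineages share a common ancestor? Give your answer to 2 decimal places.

3.50

Under the Kimura two-parameter model, d = −½ ln(1 − 2P − Q) − ¼ ln(1 − 2Q).
1 − 2P − Q = 0.6916, giving −½ ln(0.6916) = 0.184374.
1 − 2Q = 0.628, giving −¼ ln(0.628) = 0.116304.
d = 0.184374 + 0.116304 = 0.300678.
Under a molecular clock d = 2μt, so t = d/(2μ) = 0.300678 / (2 × 4.3 × 10^-8) = 3.50 million years.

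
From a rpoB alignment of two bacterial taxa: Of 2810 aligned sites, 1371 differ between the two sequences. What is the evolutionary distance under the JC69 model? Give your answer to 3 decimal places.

0.789

p = 1371/2810 ≈ 0.4879.
d = −(3/4) ln(1 − 4p/3) = −0.75 ln(1 − 0.650533) = −0.75 ln(0.349467)
  = −0.75 × (-1.051346) = 0.788510 substitutions/site.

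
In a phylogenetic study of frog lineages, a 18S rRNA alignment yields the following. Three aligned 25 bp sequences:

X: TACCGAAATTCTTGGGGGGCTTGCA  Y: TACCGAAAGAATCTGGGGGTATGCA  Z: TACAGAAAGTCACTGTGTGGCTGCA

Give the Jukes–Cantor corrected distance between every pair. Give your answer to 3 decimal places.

d(X,Y) = 0.351, d(X,Z) = 0.490, d(Y,Z) = 0.417

X–Y: 7/25 sites differ → p = 0.28, d = −0.75 ln(1 − 0.373333) = 0.350505 ≈ 0.351.
X–Z: 9/25 sites differ → p = 0.36, d = −0.75 ln(1 − 0.48) = 0.490445 ≈ 0.490.
Y–Z: 8/25 sites differ → p = 0.32, d = −0.75 ln(1 − 0.426667) = 0.417216 ≈ 0.417.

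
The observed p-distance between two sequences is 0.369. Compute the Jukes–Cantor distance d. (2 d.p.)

0.51

d = −(3/4) ln(1 − 4p/3) = −0.75 ln(1 − 0.492) = −0.75 ln(0.508)
  = −0.75 × (-0.677274) = 0.507956 substitutions/site.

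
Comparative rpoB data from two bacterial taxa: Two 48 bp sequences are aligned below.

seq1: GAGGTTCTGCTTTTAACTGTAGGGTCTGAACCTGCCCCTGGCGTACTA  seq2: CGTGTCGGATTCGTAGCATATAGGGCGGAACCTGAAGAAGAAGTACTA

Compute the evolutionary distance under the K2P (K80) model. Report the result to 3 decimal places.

0.890

Of 48 sites, 8 differences are transitions and 17 are transversions, so P = 8/48 ≈ 0.166667 and Q = 17/48 ≈ 0.354167.
Under the Kimura two-parameter model, d = −½ ln(1 − 2P − Q) − ¼ ln(1 − 2Q).
1 − 2P − Q = 0.312499, giving −½ ln(0.312499) = 0.581577.
1 − 2Q = 0.291666, giving −¼ ln(0.291666) = 0.308036.
d = 0.581577 + 0.308036 = 0.889613.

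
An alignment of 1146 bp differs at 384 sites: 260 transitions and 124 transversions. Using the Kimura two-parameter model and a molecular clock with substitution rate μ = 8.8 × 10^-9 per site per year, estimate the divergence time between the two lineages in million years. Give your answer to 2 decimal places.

P = 260/1146 ≈ 0.226876 and Q = 124/1146 ≈ 0.108202.
Under the Kimura two-parameter model, d = −½ ln(1 − 2P − Q) − ¼ ln(1 − 2Q).
1 − 2P − Q = 0.438046, giving −½ ln(0.438046) = 0.412716.
1 − 2Q = 0.783596, giving −¼ ln(0.783596) = 0.060965.
d = 0.412716 + 0.060965 = 0.473681.
Under a molecular clock d = 2μt, so t = d/(2μ) = 0.473681 / (2 × 8.8 × 10^-9) = 26.91 million years.

26.91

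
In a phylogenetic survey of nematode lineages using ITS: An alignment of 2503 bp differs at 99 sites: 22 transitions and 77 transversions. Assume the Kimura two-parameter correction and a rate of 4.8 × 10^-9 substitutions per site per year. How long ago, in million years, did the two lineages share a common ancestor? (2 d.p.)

P = 22/2503 ≈ 0.008789 and Q = 77/2503 ≈ 0.030763.
Under the Kimura two-parameter model, d = −½ ln(1 − 2P − Q) − ¼ ln(1 − 2Q).
1 − 2P − Q = 0.951659, giving −½ ln(0.951659) = 0.024774.
1 − 2Q = 0.938474, giving −¼ ln(0.938474) = 0.015875.
d = 0.024774 + 0.015875 = 0.040649.
Under a molecular clock d = 2μt, so t = d/(2μ) = 0.040649 / (2 × 4.8 × 10^-9) = 4.23 million years.

4.23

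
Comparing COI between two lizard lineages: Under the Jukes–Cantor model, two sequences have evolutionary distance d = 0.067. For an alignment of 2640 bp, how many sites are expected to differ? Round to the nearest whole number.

Invert JC69: p = (3/4)(1 − e^(−4d/3)) = 0.75 × (1 − e^(-0.089333)) = 0.75 × (1 − 0.914541) = 0.064094.
Expected differing sites = pL ≈ 0.064094 × 2640 = 169.20816 ≈ 169.

169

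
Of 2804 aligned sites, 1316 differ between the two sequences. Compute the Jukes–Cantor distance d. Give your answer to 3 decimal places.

0.737

p = 1316/2804 ≈ 0.46933.
d = −(3/4) ln(1 − 4p/3) = −0.75 ln(1 − 0.625773) = −0.75 ln(0.374227)
  = −0.75 × (-0.982893) = 0.737170 substitutions/site.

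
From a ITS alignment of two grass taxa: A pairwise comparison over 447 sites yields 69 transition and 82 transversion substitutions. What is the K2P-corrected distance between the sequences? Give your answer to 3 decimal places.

0.453

P = 69/447 ≈ 0.154362 and Q = 82/447 ≈ 0.183445.
Under the Kimura two-parameter model, d = −½ ln(1 − 2P − Q) − ¼ ln(1 − 2Q).
1 − 2P − Q = 0.507831, giving −½ ln(0.507831) = 0.338803.
1 − 2Q = 0.63311, giving −¼ ln(0.63311) = 0.114278.
d = 0.338803 + 0.114278 = 0.453081.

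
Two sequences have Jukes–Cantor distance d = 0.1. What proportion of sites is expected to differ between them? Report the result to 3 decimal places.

0.094

p = (3/4)(1 − e^(−4d/3)) = 0.75 × (1 − e^(-0.133333)) = 0.75 × (1 − 0.875174) = 0.093620.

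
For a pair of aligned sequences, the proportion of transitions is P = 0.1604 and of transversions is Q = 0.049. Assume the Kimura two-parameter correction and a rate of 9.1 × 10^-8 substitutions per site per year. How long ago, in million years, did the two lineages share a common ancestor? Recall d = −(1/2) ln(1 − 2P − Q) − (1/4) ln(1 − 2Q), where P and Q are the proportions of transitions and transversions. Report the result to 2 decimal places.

Under the Kimura two-parameter model, d = −½ ln(1 − 2P − Q) − ¼ ln(1 − 2Q).
1 − 2P − Q = 0.6302, giving −½ ln(0.6302) = 0.230859.
1 − 2Q = 0.902, giving −¼ ln(0.902) = 0.025785.
d = 0.230859 + 0.025785 = 0.256644.
Under a molecular clock d = 2μt, so t = d/(2μ) = 0.256644 / (2 × 9.1 × 10^-8) = 1.41 million years.

1.41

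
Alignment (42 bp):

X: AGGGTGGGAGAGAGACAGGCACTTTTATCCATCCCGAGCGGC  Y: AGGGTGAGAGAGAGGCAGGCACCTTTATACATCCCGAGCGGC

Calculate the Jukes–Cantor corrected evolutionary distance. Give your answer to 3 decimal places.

The sequences differ at 4 of 42 sites (7, 15, 23, 29), so p = 4/42 ≈ 0.095238.
d = −(3/4) ln(1 − 4p/3) = −0.75 ln(1 − 0.126984) = −0.75 ln(0.873016)
  = −0.75 × (-0.135801) = 0.101851 substitutions/site.

0.102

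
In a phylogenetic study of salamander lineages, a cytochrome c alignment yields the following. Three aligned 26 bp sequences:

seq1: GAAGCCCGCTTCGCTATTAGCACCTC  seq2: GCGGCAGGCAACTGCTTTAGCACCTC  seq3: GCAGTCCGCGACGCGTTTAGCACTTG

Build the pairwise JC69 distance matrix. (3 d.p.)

seq1–seq2: 10/26 sites differ → p ≈ 0.384615, d = −0.75 ln(1 − 0.51282) = 0.539341 ≈ 0.539.
seq1–seq3: 8/26 sites differ → p ≈ 0.307692, d = −0.75 ln(1 − 0.410256) = 0.396050 ≈ 0.396.
seq2–seq3: 10/26 sites differ → p ≈ 0.384615, d = −0.75 ln(1 − 0.51282) = 0.539341 ≈ 0.539.

d(seq1,seq2) = 0.539, d(seq1,seq3) = 0.396, d(seq2,seq3) = 0.539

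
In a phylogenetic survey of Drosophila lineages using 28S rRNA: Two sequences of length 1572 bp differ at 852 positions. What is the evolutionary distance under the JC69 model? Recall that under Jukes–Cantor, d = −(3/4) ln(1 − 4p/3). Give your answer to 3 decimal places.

p = 852/1572 ≈ 0.541985.
d = −(3/4) ln(1 − 4p/3) = −0.75 ln(1 − 0.722647) = −0.75 ln(0.277353)
  = −0.75 × (-1.282464) = 0.961848 substitutions/site.

0.962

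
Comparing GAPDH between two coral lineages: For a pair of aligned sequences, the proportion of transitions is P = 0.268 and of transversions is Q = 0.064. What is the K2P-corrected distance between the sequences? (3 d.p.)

Under the Kimura two-parameter model, d = −½ ln(1 − 2P − Q) − ¼ ln(1 − 2Q).
1 − 2P − Q = 0.4, giving −½ ln(0.4) = 0.458145.
1 − 2Q = 0.872, giving −¼ ln(0.872) = 0.034241.
d = 0.458145 + 0.034241 = 0.492386.

0.492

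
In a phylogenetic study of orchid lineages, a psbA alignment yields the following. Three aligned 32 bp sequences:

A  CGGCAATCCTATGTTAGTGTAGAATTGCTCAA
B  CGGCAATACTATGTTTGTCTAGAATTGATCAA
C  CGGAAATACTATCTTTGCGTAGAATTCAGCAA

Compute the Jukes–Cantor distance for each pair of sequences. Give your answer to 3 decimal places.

A–B: 4/32 sites differ → p = 0.125, d = −0.75 ln(1 − 0.166667) = 0.136741 ≈ 0.137.
A–C: 8/32 sites differ → p = 0.25, d = −0.75 ln(1 − 0.333333) = 0.304098 ≈ 0.304.
B–C: 6/32 sites differ → p = 0.1875, d = −0.75 ln(1 − 0.25) = 0.215762 ≈ 0.216.

d(A,B) = 0.137, d(A,C) = 0.304, d(B,C) = 0.216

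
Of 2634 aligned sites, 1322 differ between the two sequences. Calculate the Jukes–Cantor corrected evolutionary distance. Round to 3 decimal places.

p = 1322/2634 ≈ 0.501898.
d = −(3/4) ln(1 − 4p/3) = −0.75 ln(1 − 0.669197) = −0.75 ln(0.330803)
  = −0.75 × (-1.106232) = 0.829674 substitutions/site.

0.830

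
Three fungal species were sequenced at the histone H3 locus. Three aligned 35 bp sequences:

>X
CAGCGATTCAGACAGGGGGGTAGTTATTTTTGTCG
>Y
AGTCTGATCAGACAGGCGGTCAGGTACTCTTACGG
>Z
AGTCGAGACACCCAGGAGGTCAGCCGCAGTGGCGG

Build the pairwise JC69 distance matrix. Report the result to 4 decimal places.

d(X,Y) = 0.6355, d(X,Z) = 0.9650, d(Y,Z) = 0.5716

X–Y: 15/35 sites differ → p ≈ 0.428571, d = −0.75 ln(1 − 0.571428) = 0.635472 ≈ 0.6355.
X–Z: 19/35 sites differ → p ≈ 0.542857, d = −0.75 ln(1 − 0.723809) = 0.964997 ≈ 0.9650.
Y–Z: 14/35 sites differ → p = 0.4, d = −0.75 ln(1 − 0.533333) = 0.571605 ≈ 0.5716.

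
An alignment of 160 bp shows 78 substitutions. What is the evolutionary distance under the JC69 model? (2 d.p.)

p = 78/160 = 0.4875.
d = −(3/4) ln(1 − 4p/3) = −0.75 ln(1 − 0.65) = −0.75 ln(0.35)
  = −0.75 × (-1.049822) = 0.787367 substitutions/site.

0.79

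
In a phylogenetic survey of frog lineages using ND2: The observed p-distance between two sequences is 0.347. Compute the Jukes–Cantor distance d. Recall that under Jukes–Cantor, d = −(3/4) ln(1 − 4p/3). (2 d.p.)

d = −(3/4) ln(1 − 4p/3) = −0.75 ln(1 − 0.462667) = −0.75 ln(0.537333)
  = −0.75 × (-0.621137) = 0.465853 substitutions/site.

0.47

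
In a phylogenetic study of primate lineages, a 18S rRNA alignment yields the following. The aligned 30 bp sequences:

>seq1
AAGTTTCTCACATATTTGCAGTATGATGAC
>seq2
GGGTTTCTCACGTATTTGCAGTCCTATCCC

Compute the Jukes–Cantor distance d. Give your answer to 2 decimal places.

0.33

The sequences differ at 8 of 30 sites (1, 2, 12, 23, 24, 25, 28, 29), so p = 8/30 ≈ 0.266667.
d = −(3/4) ln(1 − 4p/3) = −0.75 ln(1 − 0.355556) = −0.75 ln(0.644444)
  = −0.75 × (-0.439367) = 0.329525 substitutions/site.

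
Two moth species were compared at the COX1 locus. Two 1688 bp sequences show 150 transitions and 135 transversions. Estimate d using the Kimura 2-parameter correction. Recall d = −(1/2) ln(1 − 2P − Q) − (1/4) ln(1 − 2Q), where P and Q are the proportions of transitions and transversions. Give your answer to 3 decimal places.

P = 150/1688 ≈ 0.088863 and Q = 135/1688 ≈ 0.079976.
Under the Kimura two-parameter model, d = −½ ln(1 − 2P − Q) − ¼ ln(1 − 2Q).
1 − 2P − Q = 0.742298, giving −½ ln(0.742298) = 0.149002.
1 − 2Q = 0.840048, giving −¼ ln(0.840048) = 0.043574.
d = 0.149002 + 0.043574 = 0.192576.

0.193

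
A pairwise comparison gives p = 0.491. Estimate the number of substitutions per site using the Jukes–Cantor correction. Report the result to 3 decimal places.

0.797

d = −(3/4) ln(1 − 4p/3) = −0.75 ln(1 − 0.654667) = −0.75 ln(0.345333)
  = −0.75 × (-1.063246) = 0.797435 substitutions/site.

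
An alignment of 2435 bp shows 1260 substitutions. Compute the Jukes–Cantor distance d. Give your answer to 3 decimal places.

p = 1260/2435 ≈ 0.517454.
d = −(3/4) ln(1 − 4p/3) = −0.75 ln(1 − 0.689939) = −0.75 ln(0.310061)
  = −0.75 × (-1.170986) = 0.878240 substitutions/site.

0.878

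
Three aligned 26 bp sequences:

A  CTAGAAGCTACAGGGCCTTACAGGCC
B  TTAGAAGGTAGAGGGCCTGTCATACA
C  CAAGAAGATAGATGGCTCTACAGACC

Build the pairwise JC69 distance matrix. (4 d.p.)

A–B: 8/26 sites differ → p ≈ 0.307692, d = −0.75 ln(1 − 0.410256) = 0.396050 ≈ 0.3961.
A–C: 7/26 sites differ → p ≈ 0.269231, d = −0.75 ln(1 − 0.358975) = 0.333515 ≈ 0.3335.
B–C: 10/26 sites differ → p ≈ 0.384615, d = −0.75 ln(1 − 0.51282) = 0.539341 ≈ 0.5393.

d(A,B) = 0.3961, d(A,C) = 0.3335, d(B,C) = 0.5393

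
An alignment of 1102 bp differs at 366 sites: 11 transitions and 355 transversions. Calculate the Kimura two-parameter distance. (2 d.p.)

0.47

P = 11/1102 ≈ 0.009982 and Q = 355/1102 ≈ 0.322142.
Under the Kimura two-parameter model, d = −½ ln(1 − 2P − Q) − ¼ ln(1 − 2Q).
1 − 2P − Q = 0.657894, giving −½ ln(0.657894) = 0.209356.
1 − 2Q = 0.355716, giving −¼ ln(0.355716) = 0.258406.
d = 0.209356 + 0.258406 = 0.467762.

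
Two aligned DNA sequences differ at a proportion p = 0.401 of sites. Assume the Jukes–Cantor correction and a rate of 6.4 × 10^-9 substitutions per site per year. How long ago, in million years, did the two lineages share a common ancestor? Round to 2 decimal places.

d = −(3/4) ln(1 − 4p/3) = −0.75 ln(1 − 0.534667) = −0.75 ln(0.465333)
  = −0.75 × (-0.765002) = 0.573752 substitutions/site.
Under a molecular clock d = 2μt, so t = d/(2μ) = 0.573752 / (2 × 6.4 × 10^-9) = 44.82 million years.

44.82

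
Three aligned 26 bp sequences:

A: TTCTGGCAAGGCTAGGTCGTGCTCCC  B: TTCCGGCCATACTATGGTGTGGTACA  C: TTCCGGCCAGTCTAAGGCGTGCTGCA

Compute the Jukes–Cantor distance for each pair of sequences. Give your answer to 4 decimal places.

d(A,B) = 0.5393, d(A,C) = 0.3335, d(B,C) = 0.2758

A–B: 10/26 sites differ → p ≈ 0.384615, d = −0.75 ln(1 − 0.51282) = 0.539341 ≈ 0.5393.
A–C: 7/26 sites differ → p ≈ 0.269231, d = −0.75 ln(1 − 0.358975) = 0.333515 ≈ 0.3335.
B–C: 6/26 sites differ → p ≈ 0.230769, d = −0.75 ln(1 − 0.307692) = 0.275793 ≈ 0.2758.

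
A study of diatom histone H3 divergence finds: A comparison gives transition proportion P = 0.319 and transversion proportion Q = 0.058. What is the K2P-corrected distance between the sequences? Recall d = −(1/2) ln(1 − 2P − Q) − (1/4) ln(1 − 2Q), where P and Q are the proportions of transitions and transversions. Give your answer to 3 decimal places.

0.626

Under the Kimura two-parameter model, d = −½ ln(1 − 2P − Q) − ¼ ln(1 − 2Q).
1 − 2P − Q = 0.304, giving −½ ln(0.304) = 0.595364.
1 − 2Q = 0.884, giving −¼ ln(0.884) = 0.030825.
d = 0.595364 + 0.030825 = 0.626189.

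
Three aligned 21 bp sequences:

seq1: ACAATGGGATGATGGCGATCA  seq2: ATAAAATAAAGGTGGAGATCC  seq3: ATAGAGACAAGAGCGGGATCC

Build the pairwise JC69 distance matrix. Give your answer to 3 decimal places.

seq1–seq2: 9/21 sites differ → p ≈ 0.428571, d = −0.75 ln(1 − 0.571428) = 0.635472 ≈ 0.635.
seq1–seq3: 10/21 sites differ → p ≈ 0.47619, d = −0.75 ln(1 − 0.63492) = 0.755729 ≈ 0.756.
seq2–seq3: 8/21 sites differ → p ≈ 0.380952, d = −0.75 ln(1 − 0.507936) = 0.531860 ≈ 0.532.

d(seq1,seq2) = 0.635, d(seq1,seq3) = 0.756, d(seq2,seq3) = 0.532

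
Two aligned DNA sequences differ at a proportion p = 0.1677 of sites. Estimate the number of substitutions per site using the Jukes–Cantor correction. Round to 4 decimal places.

0.1898

d = −(3/4) ln(1 − 4p/3) = −0.75 ln(1 − 0.2236) = −0.75 ln(0.7764)
  = −0.75 × (-0.253087) = 0.189815 substitutions/site.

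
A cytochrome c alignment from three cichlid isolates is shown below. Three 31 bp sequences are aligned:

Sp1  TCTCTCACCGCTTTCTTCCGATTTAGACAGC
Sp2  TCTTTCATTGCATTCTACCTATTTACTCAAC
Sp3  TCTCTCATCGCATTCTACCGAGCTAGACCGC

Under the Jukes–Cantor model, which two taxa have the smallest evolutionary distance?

Sp1 and Sp3

Sp1–Sp2: 9/31 differ, p = 0.290, d = 0.367.
Sp1–Sp3: 6/31 differ, p = 0.194, d = 0.224.
Sp2–Sp3: 9/31 differ, p = 0.290, d = 0.367.
The smallest distance is between Sp1 and Sp3.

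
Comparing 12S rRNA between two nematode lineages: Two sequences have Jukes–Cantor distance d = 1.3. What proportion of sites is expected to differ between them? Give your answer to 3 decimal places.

0.617

p = (3/4)(1 − e^(−4d/3)) = 0.75 × (1 − e^(-1.733333)) = 0.75 × (1 − 0.176695) = 0.617479.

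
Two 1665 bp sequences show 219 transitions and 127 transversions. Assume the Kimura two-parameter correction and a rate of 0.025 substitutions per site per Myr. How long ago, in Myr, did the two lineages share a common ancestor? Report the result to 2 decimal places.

4.97

P = 219/1665 ≈ 0.131532 and Q = 127/1665 ≈ 0.076276.
Under the Kimura two-parameter model, d = −½ ln(1 − 2P − Q) − ¼ ln(1 − 2Q).
1 − 2P − Q = 0.66066, giving −½ ln(0.66066) = 0.207258.
1 − 2Q = 0.847448, giving −¼ ln(0.847448) = 0.041381.
d = 0.207258 + 0.041381 = 0.248639.
Under a molecular clock d = 2μt, so t = d/(2μ) = 0.248639 / (2 × 0.025) = 4.97 Myr.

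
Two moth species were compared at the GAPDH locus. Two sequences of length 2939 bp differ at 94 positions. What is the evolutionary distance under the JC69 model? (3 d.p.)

p = 94/2939 ≈ 0.031984.
d = −(3/4) ln(1 − 4p/3) = −0.75 ln(1 − 0.042645) = −0.75 ln(0.957355)
  = −0.75 × (-0.043581) = 0.032686 substitutions/site.

0.033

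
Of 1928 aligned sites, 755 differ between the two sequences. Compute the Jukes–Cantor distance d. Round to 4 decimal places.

p = 755/1928 ≈ 0.391598.
d = −(3/4) ln(1 − 4p/3) = −0.75 ln(1 − 0.522131) = −0.75 ln(0.477869)
  = −0.75 × (-0.738419) = 0.553814 substitutions/site.

0.5538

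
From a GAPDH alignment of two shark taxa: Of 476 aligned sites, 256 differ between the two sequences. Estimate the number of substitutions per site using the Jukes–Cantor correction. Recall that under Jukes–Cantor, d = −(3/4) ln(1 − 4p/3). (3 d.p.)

p = 256/476 ≈ 0.537815.
d = −(3/4) ln(1 − 4p/3) = −0.75 ln(1 − 0.717087) = −0.75 ln(0.282913)
  = −0.75 × (-1.262616) = 0.946962 substitutions/site.

0.947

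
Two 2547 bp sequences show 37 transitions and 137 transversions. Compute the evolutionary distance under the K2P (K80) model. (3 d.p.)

P = 37/2547 ≈ 0.014527 and Q = 137/2547 ≈ 0.053789.
Under the Kimura two-parameter model, d = −½ ln(1 − 2P − Q) − ¼ ln(1 − 2Q).
1 − 2P − Q = 0.917157, giving −½ ln(0.917157) = 0.043238.
1 − 2Q = 0.892422, giving −¼ ln(0.892422) = 0.028454.
d = 0.043238 + 0.028454 = 0.071692.

0.072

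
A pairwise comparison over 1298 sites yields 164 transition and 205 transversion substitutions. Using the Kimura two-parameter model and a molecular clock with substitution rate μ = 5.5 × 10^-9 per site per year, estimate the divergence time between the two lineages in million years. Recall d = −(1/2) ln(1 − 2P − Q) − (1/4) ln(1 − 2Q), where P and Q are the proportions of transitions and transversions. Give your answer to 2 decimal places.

32.66

P = 164/1298 ≈ 0.126348 and Q = 205/1298 ≈ 0.157935.
Under the Kimura two-parameter model, d = −½ ln(1 − 2P − Q) − ¼ ln(1 − 2Q).
1 − 2P − Q = 0.589369, giving −½ ln(0.589369) = 0.264351.
1 − 2Q = 0.68413, giving −¼ ln(0.68413) = 0.094902.
d = 0.264351 + 0.094902 = 0.359253.
Under a molecular clock d = 2μt, so t = d/(2μ) = 0.359253 / (2 × 5.5 × 10^-9) = 32.66 million years.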